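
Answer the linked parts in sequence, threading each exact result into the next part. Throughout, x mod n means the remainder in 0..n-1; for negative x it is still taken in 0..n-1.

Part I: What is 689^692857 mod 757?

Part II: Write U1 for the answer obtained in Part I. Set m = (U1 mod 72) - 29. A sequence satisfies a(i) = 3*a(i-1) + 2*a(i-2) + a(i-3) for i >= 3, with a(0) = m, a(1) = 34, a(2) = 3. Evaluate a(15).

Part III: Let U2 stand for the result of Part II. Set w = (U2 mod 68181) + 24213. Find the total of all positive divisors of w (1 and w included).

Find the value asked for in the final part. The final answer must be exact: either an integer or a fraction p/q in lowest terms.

Part I: squarings mod 757: 689^1=689, 689^2=82, 689^4=668, 689^8=351, 689^16=567, 689^32=521, 689^64=435, 689^128=732, 689^256=625, 689^512=13, 689^1024=169, 689^2048=552, 689^4096=390, 689^8192=700, 689^16384=221, 689^32768=393, 689^65536=21, 689^131072=441, 689^262144=689, 689^524288=82; 689^692857 = 689^1 * 689^8 * 689^16 * 689^32 * 689^64 * 689^512 * 689^4096 * 689^32768 * 689^131072 * 689^524288 = 475 (mod 757); answer 475
Part II: U1 = 475; m = 14; a(3) = 3*(3) + 2*(34) + 1*(14) = 91; iterating: a(3)=91, a(4)=313, a(5)=1124, a(6)=4089, a(7)=14828, a(8)=53786, a(9)=195103, a(10)=707709, a(11)=2567119, a(12)=9311878, a(13)=33777581, a(14)=122523618, a(15)=444437894; answer 444437894
Part III: U2 = 444437894; w = 58349; 58349 = 19 * 37 * 83; sigma = (1 + 19) * (1 + 37) * (1 + 83) = 20 * 38 * 84 = 63840; answer 63840

63840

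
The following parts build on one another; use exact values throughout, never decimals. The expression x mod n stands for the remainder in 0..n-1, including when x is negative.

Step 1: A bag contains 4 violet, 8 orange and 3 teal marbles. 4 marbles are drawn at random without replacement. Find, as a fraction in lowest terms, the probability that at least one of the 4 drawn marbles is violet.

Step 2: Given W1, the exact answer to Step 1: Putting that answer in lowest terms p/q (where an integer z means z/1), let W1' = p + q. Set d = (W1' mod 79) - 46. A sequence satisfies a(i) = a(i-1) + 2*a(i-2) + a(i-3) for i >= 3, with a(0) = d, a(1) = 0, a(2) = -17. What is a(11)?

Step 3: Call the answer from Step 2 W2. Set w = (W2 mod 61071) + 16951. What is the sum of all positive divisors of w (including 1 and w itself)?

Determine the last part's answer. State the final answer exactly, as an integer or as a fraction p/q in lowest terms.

Step 1: total draws C(15,4) = 1365; complement C(11,4) = 330; favorable 1365 - 330 = 1035; P = 69/91; answer 69/91
Step 2: W1 = 69/91; threaded value p + q = 160; d = -44; a(3) = 1*(-17) + 2*(0) + 1*(-44) = -61; iterating: a(3)=-61, a(4)=-95, a(5)=-234, a(6)=-485, a(7)=-1048, a(8)=-2252, a(9)=-4833, a(10)=-10385, a(11)=-22303; answer -22303
Step 3: W2 = -22303; w = 55719; 55719 = 3^2 * 41 * 151; sigma = (1 + 3 + 9) * (1 + 41) * (1 + 151) = 13 * 42 * 152 = 82992; answer 82992

82992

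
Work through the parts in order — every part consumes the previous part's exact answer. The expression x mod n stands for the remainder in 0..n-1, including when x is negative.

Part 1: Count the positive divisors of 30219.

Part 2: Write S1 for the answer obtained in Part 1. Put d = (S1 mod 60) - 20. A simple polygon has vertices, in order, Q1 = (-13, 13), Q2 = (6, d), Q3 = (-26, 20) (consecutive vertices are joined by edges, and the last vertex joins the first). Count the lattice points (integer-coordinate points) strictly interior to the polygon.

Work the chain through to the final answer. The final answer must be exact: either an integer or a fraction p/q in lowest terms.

80

Part 1: 30219 = 3 * 7 * 1439; number of divisors = (1+1) * (1+1) * (1+1) = 8; answer 8
Part 2: S1 = 8; d = -12; cross terms: (-13*-12 - 6*13)=78, (6*20 - -26*-12)=-192, (-26*13 - -13*20)=-78; twice the area = |-192| = 192; area = 96; boundary points = 1 + 32 + 1 = 34; strictly interior points = area - boundary/2 + 1 = 80; answer 80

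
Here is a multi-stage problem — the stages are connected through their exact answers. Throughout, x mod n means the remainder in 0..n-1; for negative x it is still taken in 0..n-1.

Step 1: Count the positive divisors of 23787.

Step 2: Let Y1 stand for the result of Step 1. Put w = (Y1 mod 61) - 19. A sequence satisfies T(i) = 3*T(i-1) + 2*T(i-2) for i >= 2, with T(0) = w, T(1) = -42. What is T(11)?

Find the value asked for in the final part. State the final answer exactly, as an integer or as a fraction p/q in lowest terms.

Step 1: 23787 = 3^3 * 881; number of divisors = (3+1) * (1+1) = 8; answer 8
Step 2: Y1 = 8; w = -11; T(2) = 3*(-42) + 2*(-11) = -148; iterating: T(2)=-148, T(3)=-528, T(4)=-1880, T(5)=-6696, T(6)=-23848, T(7)=-84936, T(8)=-302504, T(9)=-1077384, T(10)=-3837160, T(11)=-13666248; answer -13666248

-13666248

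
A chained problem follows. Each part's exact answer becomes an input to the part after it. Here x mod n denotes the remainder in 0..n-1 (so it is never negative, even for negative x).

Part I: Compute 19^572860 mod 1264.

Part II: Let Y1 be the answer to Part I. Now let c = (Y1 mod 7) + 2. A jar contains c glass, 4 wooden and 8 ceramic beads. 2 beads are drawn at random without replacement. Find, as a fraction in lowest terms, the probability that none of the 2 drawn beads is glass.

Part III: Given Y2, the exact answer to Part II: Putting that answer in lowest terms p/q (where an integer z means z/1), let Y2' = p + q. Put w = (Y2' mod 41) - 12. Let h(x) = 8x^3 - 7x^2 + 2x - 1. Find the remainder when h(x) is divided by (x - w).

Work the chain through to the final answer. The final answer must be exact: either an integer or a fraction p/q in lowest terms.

Part I: squarings mod 1264: 19^1=19, 19^2=361, 19^4=129, 19^8=209, 19^16=705, 19^32=273, 19^64=1217, 19^128=945, 19^256=641, 19^512=81, 19^1024=241, 19^2048=1201, 19^4096=177, 19^8192=993, 19^16384=129, 19^32768=209, 19^65536=705, 19^131072=273, 19^262144=1217, 19^524288=945; 19^572860 = 19^4 * 19^8 * 19^16 * 19^32 * 19^128 * 19^256 * 19^1024 * 19^2048 * 19^4096 * 19^8192 * 19^32768 * 19^524288 = 737 (mod 1264); answer 737
Part II: Y1 = 737; c = 4; total draws C(16,2) = 120; favorable C(12,2) = 66; P = 11/20; answer 11/20
Part III: Y2 = 11/20; threaded value p + q = 31; w = 19; remainder = value at the root: 8*(19)^3 - 7*(19)^2 + 2*(19)^1 - 1 = (54872) + (-2527) + (38) + (-1) = 52382; answer 52382

52382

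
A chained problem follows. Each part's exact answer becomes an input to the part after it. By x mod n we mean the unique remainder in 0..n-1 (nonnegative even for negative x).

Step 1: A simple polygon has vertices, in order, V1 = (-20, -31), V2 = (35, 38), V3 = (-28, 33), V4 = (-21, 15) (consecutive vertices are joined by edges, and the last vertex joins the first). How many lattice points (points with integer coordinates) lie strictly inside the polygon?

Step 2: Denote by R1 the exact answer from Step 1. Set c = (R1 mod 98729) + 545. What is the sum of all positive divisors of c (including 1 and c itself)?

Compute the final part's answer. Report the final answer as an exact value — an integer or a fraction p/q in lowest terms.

Step 1: cross terms: (-20*38 - 35*-31)=325, (35*33 - -28*38)=2219, (-28*15 - -21*33)=273, (-21*-31 - -20*15)=951; twice the area = |3768| = 3768; area = 1884; boundary points = 1 + 1 + 1 + 1 = 4; strictly interior points = area - boundary/2 + 1 = 1883; answer 1883
Step 2: R1 = 1883; c = 2428; 2428 = 2^2 * 607; sigma = (1 + 2 + 4) * (1 + 607) = 7 * 608 = 4256; answer 4256

4256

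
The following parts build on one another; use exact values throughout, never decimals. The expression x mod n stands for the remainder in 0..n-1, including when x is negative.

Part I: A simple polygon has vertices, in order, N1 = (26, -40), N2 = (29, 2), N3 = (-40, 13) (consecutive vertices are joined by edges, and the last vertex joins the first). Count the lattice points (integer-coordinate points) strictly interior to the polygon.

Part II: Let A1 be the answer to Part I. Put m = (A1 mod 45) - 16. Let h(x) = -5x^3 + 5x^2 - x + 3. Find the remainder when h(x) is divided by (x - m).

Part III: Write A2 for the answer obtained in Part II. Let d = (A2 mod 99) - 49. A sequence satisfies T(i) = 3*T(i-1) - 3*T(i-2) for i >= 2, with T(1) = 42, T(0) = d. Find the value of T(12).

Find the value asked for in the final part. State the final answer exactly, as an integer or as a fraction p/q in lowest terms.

Part I: cross terms: (26*2 - 29*-40)=1212, (29*13 - -40*2)=457, (-40*-40 - 26*13)=1262; twice the area = |2931| = 2931; area = 2931/2; boundary points = 3 + 1 + 1 = 5; strictly interior points = area - boundary/2 + 1 = 1464; answer 1464
Part II: A1 = 1464; m = 8; remainder = value at the root: -5*(8)^3 + 5*(8)^2 - 1*(8)^1 + 3 = (-2560) + (320) + (-8) + (3) = -2245; answer -2245
Part III: A2 = -2245; d = -17; T(2) = 3*(42) - 3*(-17) = 177; iterating: T(2)=177, T(3)=405, T(4)=684, T(5)=837, T(6)=459, T(7)=-1134, T(8)=-4779, T(9)=-10935, T(10)=-18468, T(11)=-22599, T(12)=-12393; answer -12393

-12393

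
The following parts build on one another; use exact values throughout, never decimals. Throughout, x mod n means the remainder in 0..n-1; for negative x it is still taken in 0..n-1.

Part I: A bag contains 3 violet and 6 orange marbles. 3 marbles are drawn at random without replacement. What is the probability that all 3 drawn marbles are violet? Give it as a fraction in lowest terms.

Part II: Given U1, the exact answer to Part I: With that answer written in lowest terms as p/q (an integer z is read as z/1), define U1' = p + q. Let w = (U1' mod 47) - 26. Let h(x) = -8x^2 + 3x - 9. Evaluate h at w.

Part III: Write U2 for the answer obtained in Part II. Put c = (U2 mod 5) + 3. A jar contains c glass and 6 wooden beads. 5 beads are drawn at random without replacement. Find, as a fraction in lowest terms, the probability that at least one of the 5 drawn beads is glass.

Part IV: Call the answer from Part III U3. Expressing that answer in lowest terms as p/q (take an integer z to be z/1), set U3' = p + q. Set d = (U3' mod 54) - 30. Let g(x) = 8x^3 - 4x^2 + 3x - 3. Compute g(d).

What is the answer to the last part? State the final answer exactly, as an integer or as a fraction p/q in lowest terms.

10194

Part I: total draws C(9,3) = 84; favorable C(3,3) = 1; P = 1/84; answer 1/84
Part II: U1 = 1/84; threaded value p + q = 85; w = 12; -8*(12)^2 + 3*(12)^1 - 9 = (-1152) + (36) + (-9) = -1125; answer -1125
Part III: U2 = -1125; c = 3; total draws C(9,5) = 126; complement C(6,5) = 6; favorable 126 - 6 = 120; P = 20/21; answer 20/21
Part IV: U3 = 20/21; threaded value p + q = 41; d = 11; 8*(11)^3 - 4*(11)^2 + 3*(11)^1 - 3 = (10648) + (-484) + (33) + (-3) = 10194; answer 10194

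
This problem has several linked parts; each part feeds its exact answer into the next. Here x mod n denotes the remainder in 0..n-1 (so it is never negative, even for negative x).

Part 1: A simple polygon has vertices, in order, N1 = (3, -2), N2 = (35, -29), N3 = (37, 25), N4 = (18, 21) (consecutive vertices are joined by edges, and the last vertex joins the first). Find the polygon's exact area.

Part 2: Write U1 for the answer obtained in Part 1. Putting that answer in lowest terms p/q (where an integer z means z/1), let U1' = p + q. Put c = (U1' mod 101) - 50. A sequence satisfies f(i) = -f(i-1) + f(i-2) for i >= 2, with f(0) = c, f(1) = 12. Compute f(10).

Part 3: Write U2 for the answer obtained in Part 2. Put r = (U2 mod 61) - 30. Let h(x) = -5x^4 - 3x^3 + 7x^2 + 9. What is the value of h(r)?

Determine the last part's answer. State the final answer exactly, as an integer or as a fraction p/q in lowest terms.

-12682

Part 1: cross terms: (3*-29 - 35*-2)=-17, (35*25 - 37*-29)=1948, (37*21 - 18*25)=327, (18*-2 - 3*21)=-99; twice the area = |2159| = 2159; area = 2159/2; answer 2159/2
Part 2: U1 = 2159/2; threaded value p + q = 2161; c = -10; f(2) = -1*(12) + 1*(-10) = -22; iterating: f(2)=-22, f(3)=34, f(4)=-56, f(5)=90, f(6)=-146, f(7)=236, f(8)=-382, f(9)=618, f(10)=-1000; answer -1000
Part 3: U2 = -1000; r = 7; -5*(7)^4 - 3*(7)^3 + 7*(7)^2 + 9 = (-12005) + (-1029) + (343) + (9) = -12682; answer -12682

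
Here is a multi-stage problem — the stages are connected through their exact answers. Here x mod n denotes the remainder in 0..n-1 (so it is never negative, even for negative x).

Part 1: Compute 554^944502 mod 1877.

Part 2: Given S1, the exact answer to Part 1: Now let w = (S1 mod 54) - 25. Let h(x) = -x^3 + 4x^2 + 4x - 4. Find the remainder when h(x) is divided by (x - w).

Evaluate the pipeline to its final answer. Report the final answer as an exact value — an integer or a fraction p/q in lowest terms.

5052

Part 1: squarings mod 1877: 554^1=554, 554^2=965, 554^4=233, 554^8=1733, 554^16=89, 554^32=413, 554^64=1639, 554^128=334, 554^256=813, 554^512=265, 554^1024=776, 554^2048=1536, 554^4096=1784, 554^8192=1141, 554^16384=1120, 554^32768=564, 554^65536=883, 554^131072=734, 554^262144=57, 554^524288=1372; 554^944502 = 554^2 * 554^4 * 554^16 * 554^32 * 554^64 * 554^256 * 554^2048 * 554^8192 * 554^16384 * 554^131072 * 554^262144 * 554^524288 = 765 (mod 1877); answer 765
Part 2: S1 = 765; w = -16; remainder = value at the root: -1*(-16)^3 + 4*(-16)^2 + 4*(-16)^1 - 4 = (4096) + (1024) + (-64) + (-4) = 5052; answer 5052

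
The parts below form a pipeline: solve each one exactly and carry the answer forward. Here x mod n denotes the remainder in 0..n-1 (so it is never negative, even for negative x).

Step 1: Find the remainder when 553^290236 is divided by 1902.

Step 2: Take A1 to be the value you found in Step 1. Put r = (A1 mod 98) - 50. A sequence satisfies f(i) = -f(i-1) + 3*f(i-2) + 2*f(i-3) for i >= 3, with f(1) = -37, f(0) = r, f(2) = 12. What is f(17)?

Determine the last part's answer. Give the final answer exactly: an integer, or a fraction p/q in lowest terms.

-1883926

Step 1: squarings mod 1902: 553^1=553, 553^2=1489, 553^4=1291, 553^8=529, 553^16=247, 553^32=145, 553^64=103, 553^128=1099, 553^256=31, 553^512=961, 553^1024=1051, 553^2048=1441, 553^4096=1399, 553^8192=43, 553^16384=1849, 553^32768=907, 553^65536=985, 553^131072=205, 553^262144=181; 553^290236 = 553^4 * 553^8 * 553^16 * 553^32 * 553^128 * 553^256 * 553^1024 * 553^2048 * 553^8192 * 553^16384 * 553^262144 = 421 (mod 1902); answer 421
Step 2: A1 = 421; r = -21; f(3) = -1*(12) + 3*(-37) + 2*(-21) = -165; iterating: f(3)=-165, f(4)=127, f(5)=-598, f(6)=649, f(7)=-2189, f(8)=2940, f(9)=-8209, f(10)=12651, f(11)=-31398, f(12)=52933, f(13)=-121825, f(14)=217828, f(15)=-477437, f(16)=887271, f(17)=-1883926; answer -1883926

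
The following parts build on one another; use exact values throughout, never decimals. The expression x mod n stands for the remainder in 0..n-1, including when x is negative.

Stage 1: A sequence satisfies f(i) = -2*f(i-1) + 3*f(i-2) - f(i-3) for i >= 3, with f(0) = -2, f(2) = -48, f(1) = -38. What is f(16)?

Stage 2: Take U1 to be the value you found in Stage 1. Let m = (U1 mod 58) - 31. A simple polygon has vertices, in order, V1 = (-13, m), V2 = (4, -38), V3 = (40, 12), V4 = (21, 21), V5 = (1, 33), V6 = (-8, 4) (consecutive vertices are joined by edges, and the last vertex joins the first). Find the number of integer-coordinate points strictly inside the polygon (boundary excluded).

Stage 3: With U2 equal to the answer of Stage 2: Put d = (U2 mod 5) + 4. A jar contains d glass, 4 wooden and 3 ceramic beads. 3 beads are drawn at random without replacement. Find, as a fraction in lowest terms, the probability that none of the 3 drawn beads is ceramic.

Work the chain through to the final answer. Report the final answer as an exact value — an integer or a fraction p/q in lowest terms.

21/55

Stage 1: f(3) = -2*(-48) + 3*(-38) - 1*(-2) = -16; iterating: f(3)=-16, f(4)=-74, f(5)=148, f(6)=-502, f(7)=1522, f(8)=-4698, f(9)=14464, f(10)=-44544, f(11)=137178, f(12)=-422452, f(13)=1300982, f(14)=-4006498, f(15)=12338394, f(16)=-37997264; answer -37997264
Stage 2: U1 = -37997264; m = 13; cross terms: (-13*-38 - 4*13)=442, (4*12 - 40*-38)=1568, (40*21 - 21*12)=588, (21*33 - 1*21)=672, (1*4 - -8*33)=268, (-8*13 - -13*4)=-52; twice the area = |3486| = 3486; area = 1743; boundary points = 17 + 2 + 1 + 4 + 1 + 1 = 26; strictly interior points = area - boundary/2 + 1 = 1731; answer 1731
Stage 3: U2 = 1731; d = 5; total draws C(12,3) = 220; favorable C(9,3) = 84; P = 21/55; answer 21/55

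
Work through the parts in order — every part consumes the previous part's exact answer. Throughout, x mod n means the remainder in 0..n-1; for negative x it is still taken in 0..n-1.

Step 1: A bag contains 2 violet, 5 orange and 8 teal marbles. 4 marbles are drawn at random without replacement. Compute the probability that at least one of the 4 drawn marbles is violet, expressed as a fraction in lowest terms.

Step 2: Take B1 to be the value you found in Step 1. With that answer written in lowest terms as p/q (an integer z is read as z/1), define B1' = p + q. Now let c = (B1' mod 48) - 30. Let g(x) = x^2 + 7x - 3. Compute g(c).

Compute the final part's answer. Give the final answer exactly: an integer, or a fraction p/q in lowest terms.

5

Step 1: total draws C(15,4) = 1365; complement C(13,4) = 715; favorable 1365 - 715 = 650; P = 10/21; answer 10/21
Step 2: B1 = 10/21; threaded value p + q = 31; c = 1; 1*(1)^2 + 7*(1)^1 - 3 = (1) + (7) + (-3) = 5; answer 5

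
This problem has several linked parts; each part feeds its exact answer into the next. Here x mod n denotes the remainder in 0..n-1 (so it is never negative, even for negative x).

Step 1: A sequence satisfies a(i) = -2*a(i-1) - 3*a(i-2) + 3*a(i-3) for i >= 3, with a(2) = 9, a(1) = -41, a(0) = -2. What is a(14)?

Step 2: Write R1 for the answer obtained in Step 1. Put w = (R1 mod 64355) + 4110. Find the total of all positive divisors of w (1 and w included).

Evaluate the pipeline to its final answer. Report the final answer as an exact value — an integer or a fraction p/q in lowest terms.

73872

Step 1: a(3) = -2*(9) - 3*(-41) + 3*(-2) = 99; iterating: a(3)=99, a(4)=-348, a(5)=426, a(6)=489, a(7)=-3300, a(8)=6411, a(9)=-1455, a(10)=-26223, a(11)=76044, a(12)=-77784, a(13)=-151233, a(14)=763950; answer 763950
Step 2: R1 = 763950; w = 60155; 60155 = 5 * 53 * 227; sigma = (1 + 5) * (1 + 53) * (1 + 227) = 6 * 54 * 228 = 73872; answer 73872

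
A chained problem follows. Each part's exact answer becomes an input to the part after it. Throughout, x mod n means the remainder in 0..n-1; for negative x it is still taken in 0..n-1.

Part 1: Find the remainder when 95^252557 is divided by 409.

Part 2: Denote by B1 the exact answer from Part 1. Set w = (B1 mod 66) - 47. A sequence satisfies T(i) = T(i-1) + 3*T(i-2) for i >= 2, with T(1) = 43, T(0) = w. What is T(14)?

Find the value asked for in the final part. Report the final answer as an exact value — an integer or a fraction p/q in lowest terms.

Part 1: squarings mod 409: 95^1=95, 95^2=27, 95^4=320, 95^8=150, 95^16=5, 95^32=25, 95^64=216, 95^128=30, 95^256=82, 95^512=180, 95^1024=89, 95^2048=150, 95^4096=5, 95^8192=25, 95^16384=216, 95^32768=30, 95^65536=82, 95^131072=180; 95^252557 = 95^1 * 95^4 * 95^8 * 95^128 * 95^512 * 95^2048 * 95^4096 * 95^16384 * 95^32768 * 95^65536 * 95^131072 = 134 (mod 409); answer 134
Part 2: B1 = 134; w = -45; T(2) = 1*(43) + 3*(-45) = -92; iterating: T(2)=-92, T(3)=37, T(4)=-239, T(5)=-128, T(6)=-845, T(7)=-1229, T(8)=-3764, T(9)=-7451, T(10)=-18743, T(11)=-41096, T(12)=-97325, T(13)=-220613, T(14)=-512588; answer -512588

-512588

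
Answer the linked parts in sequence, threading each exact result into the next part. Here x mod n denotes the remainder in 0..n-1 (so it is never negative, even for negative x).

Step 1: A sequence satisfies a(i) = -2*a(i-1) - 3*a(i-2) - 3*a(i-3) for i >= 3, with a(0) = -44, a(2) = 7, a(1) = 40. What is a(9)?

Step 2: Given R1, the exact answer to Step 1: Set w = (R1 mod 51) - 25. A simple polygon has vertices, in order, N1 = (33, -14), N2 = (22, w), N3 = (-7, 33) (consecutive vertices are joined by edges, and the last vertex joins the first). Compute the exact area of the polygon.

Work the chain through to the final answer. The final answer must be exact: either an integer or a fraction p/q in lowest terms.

317/2

Step 1: a(3) = -2*(7) - 3*(40) - 3*(-44) = -2; iterating: a(3)=-2, a(4)=-137, a(5)=259, a(6)=-101, a(7)=-164, a(8)=-146, a(9)=1087; answer 1087
Step 2: R1 = 1087; w = -9; cross terms: (33*-9 - 22*-14)=11, (22*33 - -7*-9)=663, (-7*-14 - 33*33)=-991; twice the area = |-317| = 317; area = 317/2; answer 317/2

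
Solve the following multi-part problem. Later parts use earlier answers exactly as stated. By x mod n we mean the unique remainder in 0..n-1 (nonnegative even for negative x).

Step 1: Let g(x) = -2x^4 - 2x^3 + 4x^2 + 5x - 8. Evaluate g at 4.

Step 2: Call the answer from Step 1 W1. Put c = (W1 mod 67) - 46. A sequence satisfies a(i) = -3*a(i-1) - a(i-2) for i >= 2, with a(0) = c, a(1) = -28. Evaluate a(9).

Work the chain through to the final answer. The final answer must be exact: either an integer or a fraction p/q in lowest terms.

-79261

Step 1: -2*(4)^4 - 2*(4)^3 + 4*(4)^2 + 5*(4)^1 - 8 = (-512) + (-128) + (64) + (20) + (-8) = -564; answer -564
Step 2: W1 = -564; c = -7; a(2) = -3*(-28) - 1*(-7) = 91; iterating: a(2)=91, a(3)=-245, a(4)=644, a(5)=-1687, a(6)=4417, a(7)=-11564, a(8)=30275, a(9)=-79261; answer -79261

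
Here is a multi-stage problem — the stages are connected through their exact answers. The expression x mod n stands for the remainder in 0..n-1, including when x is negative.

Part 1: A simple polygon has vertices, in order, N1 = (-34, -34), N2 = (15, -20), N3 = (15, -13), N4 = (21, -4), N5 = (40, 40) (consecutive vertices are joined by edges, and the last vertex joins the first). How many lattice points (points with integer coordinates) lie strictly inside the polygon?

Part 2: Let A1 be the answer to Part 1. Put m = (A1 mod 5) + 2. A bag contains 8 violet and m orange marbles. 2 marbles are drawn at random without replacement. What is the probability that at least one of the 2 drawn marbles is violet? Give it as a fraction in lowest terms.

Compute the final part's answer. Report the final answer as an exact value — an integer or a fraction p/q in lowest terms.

76/91

Part 1: cross terms: (-34*-20 - 15*-34)=1190, (15*-13 - 15*-20)=105, (15*-4 - 21*-13)=213, (21*40 - 40*-4)=1000, (40*-34 - -34*40)=0; twice the area = |2508| = 2508; area = 1254; boundary points = 7 + 7 + 3 + 1 + 74 = 92; strictly interior points = area - boundary/2 + 1 = 1209; answer 1209
Part 2: A1 = 1209; m = 6; total draws C(14,2) = 91; complement C(6,2) = 15; favorable 91 - 15 = 76; P = 76/91; answer 76/91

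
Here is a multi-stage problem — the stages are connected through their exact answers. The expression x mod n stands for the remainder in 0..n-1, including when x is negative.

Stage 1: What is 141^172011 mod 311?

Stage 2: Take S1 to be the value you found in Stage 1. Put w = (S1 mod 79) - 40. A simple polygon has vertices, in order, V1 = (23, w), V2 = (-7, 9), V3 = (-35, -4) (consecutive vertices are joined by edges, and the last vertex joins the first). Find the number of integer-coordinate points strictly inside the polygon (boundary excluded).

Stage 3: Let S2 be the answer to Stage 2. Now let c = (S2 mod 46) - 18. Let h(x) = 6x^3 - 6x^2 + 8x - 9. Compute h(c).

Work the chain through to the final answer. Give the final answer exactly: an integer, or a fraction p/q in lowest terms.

Stage 1: squarings mod 311: 141^1=141, 141^2=288, 141^4=218, 141^8=252, 141^16=60, 141^32=179, 141^64=8, 141^128=64, 141^256=53, 141^512=10, 141^1024=100, 141^2048=48, 141^4096=127, 141^8192=268, 141^16384=294, 141^32768=289, 141^65536=173, 141^131072=73; 141^172011 = 141^1 * 141^2 * 141^8 * 141^32 * 141^64 * 141^128 * 141^256 * 141^512 * 141^1024 * 141^2048 * 141^4096 * 141^32768 * 141^131072 = 274 (mod 311); answer 274
Stage 2: S1 = 274; w = -3; cross terms: (23*9 - -7*-3)=186, (-7*-4 - -35*9)=343, (-35*-3 - 23*-4)=197; twice the area = |726| = 726; area = 363; boundary points = 6 + 1 + 1 = 8; strictly interior points = area - boundary/2 + 1 = 360; answer 360
Stage 3: S2 = 360; c = 20; 6*(20)^3 - 6*(20)^2 + 8*(20)^1 - 9 = (48000) + (-2400) + (160) + (-9) = 45751; answer 45751

45751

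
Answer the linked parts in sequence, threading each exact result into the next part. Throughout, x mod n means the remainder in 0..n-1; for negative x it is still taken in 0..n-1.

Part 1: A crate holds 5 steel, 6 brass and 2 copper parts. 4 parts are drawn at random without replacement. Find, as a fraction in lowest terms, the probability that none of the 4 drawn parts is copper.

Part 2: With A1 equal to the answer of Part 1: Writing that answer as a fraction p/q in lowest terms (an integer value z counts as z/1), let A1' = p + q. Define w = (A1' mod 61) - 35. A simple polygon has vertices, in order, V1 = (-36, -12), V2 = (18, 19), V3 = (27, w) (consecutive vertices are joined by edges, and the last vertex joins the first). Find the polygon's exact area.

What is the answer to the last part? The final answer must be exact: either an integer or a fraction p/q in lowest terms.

Part 1: total draws C(13,4) = 715; favorable C(11,4) = 330; P = 6/13; answer 6/13
Part 2: A1 = 6/13; threaded value p + q = 19; w = -16; cross terms: (-36*19 - 18*-12)=-468, (18*-16 - 27*19)=-801, (27*-12 - -36*-16)=-900; twice the area = |-2169| = 2169; area = 2169/2; answer 2169/2

2169/2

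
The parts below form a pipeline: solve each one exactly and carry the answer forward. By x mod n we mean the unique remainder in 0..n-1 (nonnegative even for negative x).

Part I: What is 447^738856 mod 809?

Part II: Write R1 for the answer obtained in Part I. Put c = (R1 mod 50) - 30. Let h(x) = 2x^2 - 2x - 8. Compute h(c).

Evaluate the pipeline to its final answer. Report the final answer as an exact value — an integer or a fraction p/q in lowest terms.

356

Part I: squarings mod 809: 447^1=447, 447^2=795, 447^4=196, 447^8=393, 447^16=739, 447^32=46, 447^64=498, 447^128=450, 447^256=250, 447^512=207, 447^1024=781, 447^2048=784, 447^4096=625, 447^8192=687, 447^16384=322, 447^32768=132, 447^65536=435, 447^131072=728, 447^262144=89, 447^524288=640; 447^738856 = 447^8 * 447^32 * 447^512 * 447^1024 * 447^16384 * 447^65536 * 447^131072 * 447^524288 = 344 (mod 809); answer 344
Part II: R1 = 344; c = 14; 2*(14)^2 - 2*(14)^1 - 8 = (392) + (-28) + (-8) = 356; answer 356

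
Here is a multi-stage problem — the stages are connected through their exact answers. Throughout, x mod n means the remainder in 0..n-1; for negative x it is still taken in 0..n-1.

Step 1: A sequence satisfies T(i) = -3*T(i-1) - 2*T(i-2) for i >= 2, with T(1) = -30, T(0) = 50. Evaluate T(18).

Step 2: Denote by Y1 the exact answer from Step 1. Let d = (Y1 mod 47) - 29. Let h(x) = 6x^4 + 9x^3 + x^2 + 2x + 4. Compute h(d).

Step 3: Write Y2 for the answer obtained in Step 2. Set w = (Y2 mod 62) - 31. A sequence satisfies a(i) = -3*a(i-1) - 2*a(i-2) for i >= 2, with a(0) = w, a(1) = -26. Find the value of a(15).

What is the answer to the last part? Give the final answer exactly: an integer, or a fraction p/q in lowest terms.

-950240

Step 1: T(2) = -3*(-30) - 2*(50) = -10; iterating: T(2)=-10, T(3)=90, T(4)=-250, T(5)=570, T(6)=-1210, T(7)=2490, T(8)=-5050, T(9)=10170, T(10)=-20410, T(11)=40890, T(12)=-81850, T(13)=163770, T(14)=-327610, T(15)=655290, T(16)=-1310650, T(17)=2621370, T(18)=-5242810; answer -5242810
Step 2: Y1 = -5242810; d = 11; 6*(11)^4 + 9*(11)^3 + 1*(11)^2 + 2*(11)^1 + 4 = (87846) + (11979) + (121) + (22) + (4) = 99972; answer 99972
Step 3: Y2 = 99972; w = -3; a(2) = -3*(-26) - 2*(-3) = 84; iterating: a(2)=84, a(3)=-200, a(4)=432, a(5)=-896, a(6)=1824, a(7)=-3680, a(8)=7392, a(9)=-14816, a(10)=29664, a(11)=-59360, a(12)=118752, a(13)=-237536, a(14)=475104, a(15)=-950240; answer -950240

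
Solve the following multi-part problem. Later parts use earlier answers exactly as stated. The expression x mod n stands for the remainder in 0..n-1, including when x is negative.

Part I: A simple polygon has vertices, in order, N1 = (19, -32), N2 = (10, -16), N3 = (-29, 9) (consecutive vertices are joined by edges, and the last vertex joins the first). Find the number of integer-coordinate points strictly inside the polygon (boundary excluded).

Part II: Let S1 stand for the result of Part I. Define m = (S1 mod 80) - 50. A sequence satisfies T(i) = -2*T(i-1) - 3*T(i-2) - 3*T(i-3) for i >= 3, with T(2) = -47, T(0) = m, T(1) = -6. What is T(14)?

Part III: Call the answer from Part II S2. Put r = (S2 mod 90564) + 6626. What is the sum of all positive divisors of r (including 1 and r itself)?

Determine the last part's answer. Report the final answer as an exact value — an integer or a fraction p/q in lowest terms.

Part I: cross terms: (19*-16 - 10*-32)=16, (10*9 - -29*-16)=-374, (-29*-32 - 19*9)=757; twice the area = |399| = 399; area = 399/2; boundary points = 1 + 1 + 1 = 3; strictly interior points = area - boundary/2 + 1 = 199; answer 199
Part II: S1 = 199; m = -11; T(3) = -2*(-47) - 3*(-6) - 3*(-11) = 145; iterating: T(3)=145, T(4)=-131, T(5)=-32, T(6)=22, T(7)=445, T(8)=-860, T(9)=319, T(10)=607, T(11)=409, T(12)=-3596, T(13)=4144, T(14)=1273; answer 1273
Part III: S2 = 1273; r = 7899; 7899 = 3 * 2633; sigma = (1 + 3) * (1 + 2633) = 4 * 2634 = 10536; answer 10536

10536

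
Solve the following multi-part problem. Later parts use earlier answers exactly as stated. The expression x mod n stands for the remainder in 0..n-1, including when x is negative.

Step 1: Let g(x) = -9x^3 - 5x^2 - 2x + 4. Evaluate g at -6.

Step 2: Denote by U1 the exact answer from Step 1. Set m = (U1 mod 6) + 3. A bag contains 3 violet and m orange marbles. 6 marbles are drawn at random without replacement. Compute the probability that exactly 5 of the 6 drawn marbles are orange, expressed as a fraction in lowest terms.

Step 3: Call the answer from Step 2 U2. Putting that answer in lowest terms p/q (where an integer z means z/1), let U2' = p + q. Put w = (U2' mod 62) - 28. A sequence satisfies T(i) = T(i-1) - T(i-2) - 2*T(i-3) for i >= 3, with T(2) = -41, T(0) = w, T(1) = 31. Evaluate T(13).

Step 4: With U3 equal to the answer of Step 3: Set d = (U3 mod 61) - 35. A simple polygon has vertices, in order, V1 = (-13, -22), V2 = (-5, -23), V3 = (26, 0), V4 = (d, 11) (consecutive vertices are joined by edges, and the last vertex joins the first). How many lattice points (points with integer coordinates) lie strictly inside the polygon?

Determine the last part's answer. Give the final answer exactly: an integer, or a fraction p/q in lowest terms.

860

Step 1: -9*(-6)^3 - 5*(-6)^2 - 2*(-6)^1 + 4 = (1944) + (-180) + (12) + (4) = 1780; answer 1780
Step 2: U1 = 1780; m = 7; total draws C(10,6) = 210; favorable C(7,5)*C(3,1) = 63; P = 3/10; answer 3/10
Step 3: U2 = 3/10; threaded value p + q = 13; w = -15; T(3) = 1*(-41) - 1*(31) - 2*(-15) = -42; iterating: T(3)=-42, T(4)=-63, T(5)=61, T(6)=208, T(7)=273, T(8)=-57, T(9)=-746, T(10)=-1235, T(11)=-375, T(12)=2352, T(13)=5197; answer 5197
Step 4: U3 = 5197; d = -23; cross terms: (-13*-23 - -5*-22)=189, (-5*0 - 26*-23)=598, (26*11 - -23*0)=286, (-23*-22 - -13*11)=649; twice the area = |1722| = 1722; area = 861; boundary points = 1 + 1 + 1 + 1 = 4; strictly interior points = area - boundary/2 + 1 = 860; answer 860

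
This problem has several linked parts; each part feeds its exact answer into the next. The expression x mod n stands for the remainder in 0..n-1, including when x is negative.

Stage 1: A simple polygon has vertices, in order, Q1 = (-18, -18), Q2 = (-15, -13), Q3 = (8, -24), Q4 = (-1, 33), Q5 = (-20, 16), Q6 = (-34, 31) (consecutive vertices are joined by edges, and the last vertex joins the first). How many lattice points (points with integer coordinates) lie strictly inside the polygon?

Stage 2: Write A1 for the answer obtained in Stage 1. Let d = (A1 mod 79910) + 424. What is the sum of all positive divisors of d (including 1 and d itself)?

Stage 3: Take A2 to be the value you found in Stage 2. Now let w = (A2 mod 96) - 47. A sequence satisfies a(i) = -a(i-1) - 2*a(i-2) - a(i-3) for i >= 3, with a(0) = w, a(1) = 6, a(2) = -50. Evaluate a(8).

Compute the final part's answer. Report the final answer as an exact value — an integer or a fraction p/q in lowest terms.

Stage 1: cross terms: (-18*-13 - -15*-18)=-36, (-15*-24 - 8*-13)=464, (8*33 - -1*-24)=240, (-1*16 - -20*33)=644, (-20*31 - -34*16)=-76, (-34*-18 - -18*31)=1170; twice the area = |2406| = 2406; area = 1203; boundary points = 1 + 1 + 3 + 1 + 1 + 1 = 8; strictly interior points = area - boundary/2 + 1 = 1200; answer 1200
Stage 2: A1 = 1200; d = 1624; 1624 = 2^3 * 7 * 29; sigma = (1 + 2 + 4 + 8) * (1 + 7) * (1 + 29) = 15 * 8 * 30 = 3600; answer 3600
Stage 3: A2 = 3600; w = 1; a(3) = -1*(-50) - 2*(6) - 1*(1) = 37; iterating: a(3)=37, a(4)=57, a(5)=-81, a(6)=-70, a(7)=175, a(8)=46; answer 46

46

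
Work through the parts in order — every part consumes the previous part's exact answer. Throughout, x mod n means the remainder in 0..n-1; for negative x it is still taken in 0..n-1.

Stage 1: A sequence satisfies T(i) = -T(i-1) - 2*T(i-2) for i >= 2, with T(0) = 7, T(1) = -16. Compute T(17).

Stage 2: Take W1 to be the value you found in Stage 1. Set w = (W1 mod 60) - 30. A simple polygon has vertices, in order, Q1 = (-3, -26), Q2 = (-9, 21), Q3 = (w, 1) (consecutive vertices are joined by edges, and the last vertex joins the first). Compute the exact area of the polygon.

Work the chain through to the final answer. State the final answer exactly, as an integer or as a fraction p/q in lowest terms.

Stage 1: T(2) = -1*(-16) - 2*(7) = 2; iterating: T(2)=2, T(3)=30, T(4)=-34, T(5)=-26, T(6)=94, T(7)=-42, T(8)=-146, T(9)=230, T(10)=62, T(11)=-522, T(12)=398, T(13)=646, T(14)=-1442, T(15)=150, T(16)=2734, T(17)=-3034; answer -3034
Stage 2: W1 = -3034; w = -4; cross terms: (-3*21 - -9*-26)=-297, (-9*1 - -4*21)=75, (-4*-26 - -3*1)=107; twice the area = |-115| = 115; area = 115/2; answer 115/2

115/2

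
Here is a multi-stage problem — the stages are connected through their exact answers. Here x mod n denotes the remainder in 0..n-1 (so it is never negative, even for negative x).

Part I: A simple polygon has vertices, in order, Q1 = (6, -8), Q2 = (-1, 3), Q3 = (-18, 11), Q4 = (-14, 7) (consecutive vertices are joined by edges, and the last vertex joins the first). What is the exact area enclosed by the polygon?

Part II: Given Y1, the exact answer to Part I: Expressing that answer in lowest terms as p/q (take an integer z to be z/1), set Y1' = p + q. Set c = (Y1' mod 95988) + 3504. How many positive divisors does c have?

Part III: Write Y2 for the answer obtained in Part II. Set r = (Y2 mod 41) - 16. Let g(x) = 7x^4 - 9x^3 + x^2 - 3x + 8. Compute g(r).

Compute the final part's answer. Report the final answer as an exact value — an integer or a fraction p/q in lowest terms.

Part I: cross terms: (6*3 - -1*-8)=10, (-1*11 - -18*3)=43, (-18*7 - -14*11)=28, (-14*-8 - 6*7)=70; twice the area = |151| = 151; area = 151/2; answer 151/2
Part II: Y1 = 151/2; threaded value p + q = 153; c = 3657; 3657 = 3 * 23 * 53; number of divisors = (1+1) * (1+1) * (1+1) = 8; answer 8
Part III: Y2 = 8; r = -8; 7*(-8)^4 - 9*(-8)^3 + 1*(-8)^2 - 3*(-8)^1 + 8 = (28672) + (4608) + (64) + (24) + (8) = 33376; answer 33376

33376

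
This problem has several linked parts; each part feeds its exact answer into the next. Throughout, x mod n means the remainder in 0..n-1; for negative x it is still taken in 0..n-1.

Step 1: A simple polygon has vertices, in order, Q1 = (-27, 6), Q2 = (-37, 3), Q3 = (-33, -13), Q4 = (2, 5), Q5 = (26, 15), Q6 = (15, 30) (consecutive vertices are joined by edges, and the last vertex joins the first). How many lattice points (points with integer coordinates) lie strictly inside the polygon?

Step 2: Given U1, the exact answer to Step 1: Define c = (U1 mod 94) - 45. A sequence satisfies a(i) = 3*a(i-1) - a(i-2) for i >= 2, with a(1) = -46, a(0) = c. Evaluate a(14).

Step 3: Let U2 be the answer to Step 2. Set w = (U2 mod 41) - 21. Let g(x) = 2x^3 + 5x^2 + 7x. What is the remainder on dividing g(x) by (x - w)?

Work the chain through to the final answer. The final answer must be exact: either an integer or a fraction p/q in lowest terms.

-10170

Step 1: cross terms: (-27*3 - -37*6)=141, (-37*-13 - -33*3)=580, (-33*5 - 2*-13)=-139, (2*15 - 26*5)=-100, (26*30 - 15*15)=555, (15*6 - -27*30)=900; twice the area = |1937| = 1937; area = 1937/2; boundary points = 1 + 4 + 1 + 2 + 1 + 6 = 15; strictly interior points = area - boundary/2 + 1 = 962; answer 962
Step 2: U1 = 962; c = -23; a(2) = 3*(-46) - 1*(-23) = -115; iterating: a(2)=-115, a(3)=-299, a(4)=-782, a(5)=-2047, a(6)=-5359, a(7)=-14030, a(8)=-36731, a(9)=-96163, a(10)=-251758, a(11)=-659111, a(12)=-1725575, a(13)=-4517614, a(14)=-11827267; answer -11827267
Step 3: U2 = -11827267; w = -18; remainder = value at the root: 2*(-18)^3 + 5*(-18)^2 + 7*(-18)^1 = (-11664) + (1620) + (-126) = -10170; answer -10170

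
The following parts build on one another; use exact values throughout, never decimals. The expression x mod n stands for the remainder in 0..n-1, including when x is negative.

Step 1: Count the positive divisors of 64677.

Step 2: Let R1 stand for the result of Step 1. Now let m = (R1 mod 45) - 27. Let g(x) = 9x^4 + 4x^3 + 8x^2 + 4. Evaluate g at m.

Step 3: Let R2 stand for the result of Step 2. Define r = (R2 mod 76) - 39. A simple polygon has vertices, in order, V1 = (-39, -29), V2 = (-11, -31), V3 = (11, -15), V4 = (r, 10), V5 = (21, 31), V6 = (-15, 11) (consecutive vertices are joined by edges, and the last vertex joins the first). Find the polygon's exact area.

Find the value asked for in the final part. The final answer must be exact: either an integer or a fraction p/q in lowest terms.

1290

Step 1: 64677 = 3 * 21559; number of divisors = (1+1) * (1+1) = 4; answer 4
Step 2: R1 = 4; m = -23; 9*(-23)^4 + 4*(-23)^3 + 8*(-23)^2 + 4 = (2518569) + (-48668) + (4232) + (4) = 2474137; answer 2474137
Step 3: R2 = 2474137; r = -6; cross terms: (-39*-31 - -11*-29)=890, (-11*-15 - 11*-31)=506, (11*10 - -6*-15)=20, (-6*31 - 21*10)=-396, (21*11 - -15*31)=696, (-15*-29 - -39*11)=864; twice the area = |2580| = 2580; area = 1290; answer 1290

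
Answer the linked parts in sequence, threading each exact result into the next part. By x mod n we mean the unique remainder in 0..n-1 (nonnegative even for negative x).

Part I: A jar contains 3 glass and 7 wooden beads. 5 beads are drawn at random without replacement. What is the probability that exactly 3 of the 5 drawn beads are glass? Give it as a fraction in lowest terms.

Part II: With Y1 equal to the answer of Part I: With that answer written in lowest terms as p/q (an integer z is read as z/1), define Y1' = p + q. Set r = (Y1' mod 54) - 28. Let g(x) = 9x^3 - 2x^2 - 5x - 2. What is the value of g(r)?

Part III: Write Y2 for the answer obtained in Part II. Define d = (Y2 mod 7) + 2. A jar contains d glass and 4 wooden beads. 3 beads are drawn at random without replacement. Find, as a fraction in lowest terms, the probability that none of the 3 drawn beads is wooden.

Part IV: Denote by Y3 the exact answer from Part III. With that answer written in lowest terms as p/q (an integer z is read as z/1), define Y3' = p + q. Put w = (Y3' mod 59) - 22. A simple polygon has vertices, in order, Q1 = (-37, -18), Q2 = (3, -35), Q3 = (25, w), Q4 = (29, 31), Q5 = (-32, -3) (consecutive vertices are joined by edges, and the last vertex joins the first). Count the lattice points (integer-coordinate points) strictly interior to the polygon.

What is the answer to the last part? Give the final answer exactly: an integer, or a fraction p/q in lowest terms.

2337

Part I: total draws C(10,5) = 252; favorable C(3,3)*C(7,2) = 21; P = 1/12; answer 1/12
Part II: Y1 = 1/12; threaded value p + q = 13; r = -15; 9*(-15)^3 - 2*(-15)^2 - 5*(-15)^1 - 2 = (-30375) + (-450) + (75) + (-2) = -30752; answer -30752
Part III: Y2 = -30752; d = 8; total draws C(12,3) = 220; favorable C(8,3) = 56; P = 14/55; answer 14/55
Part IV: Y3 = 14/55; threaded value p + q = 69; w = -12; cross terms: (-37*-35 - 3*-18)=1349, (3*-12 - 25*-35)=839, (25*31 - 29*-12)=1123, (29*-3 - -32*31)=905, (-32*-18 - -37*-3)=465; twice the area = |4681| = 4681; area = 4681/2; boundary points = 1 + 1 + 1 + 1 + 5 = 9; strictly interior points = area - boundary/2 + 1 = 2337; answer 2337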